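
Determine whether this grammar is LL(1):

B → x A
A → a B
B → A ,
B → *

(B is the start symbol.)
Relevant sets:
  FIRST(A) = { 'a' }

For B:
  PREDICT(B → x A) = { 'x' }
  PREDICT(B → A ',') = { 'a' }
  PREDICT(B → '*') = { '*' }
A has a single production, so nothing to check there.

All predict sets are disjoint. The grammar IS LL(1).

Answer: Yes, the grammar is LL(1).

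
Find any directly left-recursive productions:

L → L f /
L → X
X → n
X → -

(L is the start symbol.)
Direct left recursion occurs when N → N α for some non-terminal N (the right-hand side begins with the left-hand side itself).

L → L f /: LEFT RECURSIVE (starts with L)
L → X: starts with X
X → n: starts with n
X → -: starts with '-'

The grammar has direct left recursion on: L.

Answer: Yes, L is left-recursive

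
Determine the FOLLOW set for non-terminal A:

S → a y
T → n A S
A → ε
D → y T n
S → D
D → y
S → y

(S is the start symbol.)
To compute FOLLOW(A), find every occurrence of A on a right-hand side N → α A β: add FIRST(β) \ {ε}, and if β is empty or nullable also add FOLLOW(N). Iterate to a fixed point.

In T → n A S: A is followed by S, add FIRST(S) \ {ε} = { 'a', 'y' }

Taking the union: FOLLOW(A) = { 'a', 'y' }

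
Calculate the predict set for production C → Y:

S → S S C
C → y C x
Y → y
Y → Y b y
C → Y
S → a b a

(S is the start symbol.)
PREDICT(C → Y) = (FIRST(RHS) \ {ε}) ∪ (FOLLOW(C) if ε ∈ FIRST(RHS), i.e. RHS ⇒* ε)
FIRST(Y) = { 'y' }
FIRST(Y) = { 'y' }
ε ∉ FIRST(Y), so FOLLOW(C) is not added.
PREDICT(C → Y) = { 'y' }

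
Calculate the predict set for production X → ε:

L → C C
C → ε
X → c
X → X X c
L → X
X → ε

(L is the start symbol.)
{ $, 'c' }

PREDICT(X → ε) = (FIRST(RHS) \ {ε}) ∪ (FOLLOW(X) if ε ∈ FIRST(RHS), i.e. RHS ⇒* ε)
The right-hand side is ε (FIRST(ε) = { ε }), so the predict set is FOLLOW(X) = { $, 'c' }
PREDICT(X → ε) = { $, 'c' }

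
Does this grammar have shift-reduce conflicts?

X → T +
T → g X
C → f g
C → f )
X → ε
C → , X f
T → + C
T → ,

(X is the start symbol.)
Yes — I0: [X → .] vs [T → . + C]; I5: [X → .] vs [T → . + C]; I8: [X → .] vs [T → . + C]

A shift-reduce conflict occurs when an LR(0) state has both:
  - a complete (reduce) item [A → α .] (dot at the end), and
  - a shift item [B → β . c γ] (dot before a terminal).

Augment with X' → X and build the canonical LR(0) collection (I0 = CLOSURE({[X' → . X]}), then GOTO on every symbol after a dot until no new states appear). It has 15 states:
  I0: { [T → . + C], [T → . ,], [T → . g X], [X → . T +], [X → .], [X' → . X] }  — shift, reduce
  I1: { [C → . , X f], [C → . f )], [C → . f g], [T → + . C] }  — shift
  I2: { [T → , .] }  — reduce
  I3: { [X → T . +] }  — shift
  I4: { [X' → X .] }  — accept
  I5: { [T → . + C], [T → . ,], [T → . g X], [T → g . X], [X → . T +], [X → .] }  — shift, reduce
  I6: { [T → g X .] }  — reduce
  I7: { [X → T + .] }  — reduce
  I8: { [C → , . X f], [T → . + C], [T → . ,], [T → . g X], [X → . T +], [X → .] }  — shift, reduce
  I9: { [T → + C .] }  — reduce
  I10: { [C → f . )], [C → f . g] }  — shift
  I11: { [C → f ) .] }  — reduce
  I12: { [C → f g .] }  — reduce
  I13: { [C → , X . f] }  — shift
  I14: { [C → , X f .] }  — reduce

I0 contains reduce item [X → .] and shift items [T → . + C], [T → . ,], [T → . g X] — shift-reduce conflict.
I5 contains reduce item [X → .] and shift items [T → . + C], [T → . ,], [T → . g X] — shift-reduce conflict.
I8 contains reduce item [X → .] and shift items [T → . + C], [T → . ,], [T → . g X] — shift-reduce conflict.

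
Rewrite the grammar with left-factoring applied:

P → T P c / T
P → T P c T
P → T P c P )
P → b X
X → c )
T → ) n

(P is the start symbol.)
P → T P c P'
P' → / T
P' → T
P' → P )
P → b X
X → c )
T → ) n

Left-factoring transforms A → αβ₁ | αβ₂ into A → αA' and A' → β₁ | β₂
(α is the longest common prefix among the alternatives). Repeat until
no nonterminal has two alternatives with a common prefix.

Round 1: P has alternatives sharing prefix 'T P c'. Introduce P': P → T P c P'
  Add: P' → / T
  Add: P' → T
  Add: P' → P )

No remaining common prefixes — done.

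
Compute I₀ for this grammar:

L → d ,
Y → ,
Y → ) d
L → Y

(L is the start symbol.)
{ [L → . Y], [L → . d ,], [L' → . L], [Y → . ) d], [Y → . ,] }

First, augment the grammar with L' → L
I₀ = CLOSURE({ [L' → . L] }):
  [L' → . L] has the dot before L: add [L → . d ,], [L → . Y]
  [L → . Y] has the dot before Y: add [Y → . ,], [Y → . ) d]
No further items can be added.

I₀ = { [L → . Y], [L → . d ,], [L' → . L], [Y → . ) d], [Y → . ,] }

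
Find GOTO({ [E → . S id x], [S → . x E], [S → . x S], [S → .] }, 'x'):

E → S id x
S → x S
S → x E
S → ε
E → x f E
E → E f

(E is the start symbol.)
GOTO(I, 'x') = CLOSURE({ [A → αX.β] : [A → α.Xβ] ∈ I, X = 'x' })

Items with dot before 'x', with the dot advanced:
  [S → . x E] → [S → x . E]
  [S → . x S] → [S → x . S]
Closure of the advanced items:
  [S → x . E] has the dot before E: add [E → . S id x], [E → . x f E], [E → . E f]
  [S → x . S] has the dot before S: add [S → . x S], [S → . x E], [S → .]

GOTO = { [E → . E f], [E → . S id x], [E → . x f E], [S → . x E], [S → . x S], [S → .], [S → x . E], [S → x . S] }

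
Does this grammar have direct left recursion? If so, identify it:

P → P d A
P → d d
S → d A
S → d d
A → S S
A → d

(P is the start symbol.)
Yes, P is left-recursive

Direct left recursion occurs when N → N α for some non-terminal N (the right-hand side begins with the left-hand side itself).

P → P d A: LEFT RECURSIVE (starts with P)
P → d d: starts with d
S → d A: starts with d
S → d d: starts with d
A → S S: starts with S
A → d: starts with d

The grammar has direct left recursion on: P.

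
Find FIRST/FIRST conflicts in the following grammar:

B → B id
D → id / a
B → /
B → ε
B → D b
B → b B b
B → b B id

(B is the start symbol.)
Yes. B → B id / B → '/' on { '/' }; B → B id / B → D b on { 'id' }; B → B id / B → b B b on { 'b' }; B → B id / B → b B id on { 'b' }; B → b B b / B → b B id on { 'b' }

FIRST sets of the non-terminals at (or reachable through a nullable prefix from) the front of some alternative:
  FIRST(B) = { '/', 'b', 'id', ε }
  FIRST(D) = { 'id' }

Productions for B:
  B → B id: FIRST = { '/', 'b', 'id' }
  B → /: FIRST = { '/' }
  B → ε: FIRST = { ε }
  B → D b: FIRST = { 'id' }
  B → b B b: FIRST = { 'b' }
  B → b B id: FIRST = { 'b' }
D has only one production, so no FIRST/FIRST conflict is possible there.

Conflict for B: B → B id and B → /
  Overlap: { '/' }
Conflict for B: B → B id and B → D b
  Overlap: { 'id' }
Conflict for B: B → B id and B → b B b
  Overlap: { 'b' }
Conflict for B: B → B id and B → b B id
  Overlap: { 'b' }
Conflict for B: B → b B b and B → b B id
  Overlap: { 'b' }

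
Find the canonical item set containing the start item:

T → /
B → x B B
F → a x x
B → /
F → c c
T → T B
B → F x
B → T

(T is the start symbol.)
First, augment the grammar with T' → T
I₀ = CLOSURE({ [T' → . T] }):
  [T' → . T] has the dot before T: add [T → . /], [T → . T B]
No further items can be added.

I₀ = { [T → . /], [T → . T B], [T' → . T] }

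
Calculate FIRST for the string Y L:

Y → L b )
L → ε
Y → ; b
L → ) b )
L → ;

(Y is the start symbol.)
FIRST sets of the non-terminals involved (from the grammar, by fixed-point iteration):
  FIRST(Y) = { ')', ';', 'b' }

To compute FIRST(Y L), process the symbols left to right:
Symbol Y is a non-terminal. Add FIRST(Y) \ {ε} = { ')', ';', 'b' }
Y is not nullable (ε ∉ FIRST(Y)), so stop here.
FIRST(Y L) = { ')', ';', 'b' }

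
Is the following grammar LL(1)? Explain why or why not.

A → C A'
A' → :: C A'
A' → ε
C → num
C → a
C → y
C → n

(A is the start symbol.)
A grammar is LL(1) if for each non-terminal N with multiple productions, the predict sets of those productions are pairwise disjoint, where PREDICT(N → α) = (FIRST(α) \ {ε}) ∪ (FOLLOW(N) if α ⇒* ε).

Relevant sets:
  FOLLOW(A') = { $ }

For A':
  PREDICT(A' → :: C A') = { '::' }
  PREDICT(A' → ε) = { $ }
For C:
  PREDICT(C → num) = { 'num' }
  PREDICT(C → a) = { 'a' }
  PREDICT(C → y) = { 'y' }
  PREDICT(C → n) = { 'n' }
A has a single production, so nothing to check there.

All predict sets are disjoint. The grammar IS LL(1).

Answer: Yes, the grammar is LL(1).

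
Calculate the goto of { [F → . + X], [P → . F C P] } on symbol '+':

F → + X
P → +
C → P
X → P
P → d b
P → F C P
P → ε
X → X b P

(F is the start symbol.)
{ [F → + . X], [F → . + X], [P → . +], [P → . F C P], [P → . d b], [P → .], [X → . P], [X → . X b P] }

GOTO(I, '+') = CLOSURE({ [A → αX.β] : [A → α.Xβ] ∈ I, X = '+' })

Items with dot before '+', with the dot advanced:
  [F → . + X] → [F → + . X]
Closure of the advanced items:
  [F → + . X] has the dot before X: add [X → . P], [X → . X b P]
  [X → . P] has the dot before P: add [P → . +], [P → . d b], [P → . F C P], [P → .]
  [P → . F C P] has the dot before F: add [F → . + X]

GOTO = { [F → + . X], [F → . + X], [P → . +], [P → . F C P], [P → . d b], [P → .], [X → . P], [X → . X b P] }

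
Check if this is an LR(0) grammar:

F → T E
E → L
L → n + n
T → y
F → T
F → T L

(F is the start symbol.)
No. Shift-reduce conflict between [F → T .] and [L → . n + n]

A grammar is LR(0) if no state in the canonical LR(0) collection has:
  - both a shift item (dot before a terminal) and a complete item (shift-reduce conflict), or
  - two or more complete items (reduce-reduce conflict; the accept item [F' → F .] counts as a complete item here).

Augment with F' → F and build the canonical LR(0) collection (I0 = CLOSURE({[F' → . F]}), then GOTO on every symbol after a dot until no new states appear). It has 9 states:
  I0: { [F → . T E], [F → . T L], [F → . T], [F' → . F], [T → . y] }  — shift
  I1: { [F' → F .] }  — accept
  I2: { [E → . L], [F → T . E], [F → T . L], [F → T .], [L → . n + n] }  — shift, reduce
  I3: { [T → y .] }  — reduce
  I4: { [F → T E .] }  — reduce
  I5: { [E → L .], [F → T L .] }  — 2 reduces
  I6: { [L → n . + n] }  — shift
  I7: { [L → n + . n] }  — shift
  I8: { [L → n + n .] }  — reduce

Conflict in state I2:
  Shift-reduce conflict between [F → T .] and [L → . n + n]
So the grammar is NOT LR(0).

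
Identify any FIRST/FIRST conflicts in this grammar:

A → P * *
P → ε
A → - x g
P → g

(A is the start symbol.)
FIRST sets of the non-terminals at (or reachable through a nullable prefix from) the front of some alternative:
  FIRST(P) = { 'g', ε }

Productions for A:
  A → P * *: FIRST = { '*', 'g' }
  A → - x g: FIRST = { '-' }
Productions for P:
  P → ε: FIRST = { ε }
  P → g: FIRST = { 'g' }

All alternatives of each non-terminal have pairwise disjoint FIRST sets.

Answer: No FIRST/FIRST conflicts.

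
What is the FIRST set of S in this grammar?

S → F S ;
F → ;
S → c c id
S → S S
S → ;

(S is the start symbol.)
FIRST sets of the other non-terminals involved (by the same procedure, iterated to a fixed point):
  FIRST(F) = { ';' }

From S → F S ;:
  - F is a non-terminal: add FIRST(F) \ {ε} = { ';' }
    F is not nullable, so stop
From S → c c id:
  - c is a terminal: add 'c' and stop
From S → S S:
  - S is the symbol being defined: contributes nothing new
    S is not nullable, so stop
From S → ;:
  - ';' is a terminal: add ';' and stop

Collecting: FIRST(S) = { ';', 'c' }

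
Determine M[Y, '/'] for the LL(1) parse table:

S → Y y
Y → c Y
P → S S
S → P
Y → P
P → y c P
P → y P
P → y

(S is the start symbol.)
Empty (error entry)

To find M[Y, '/'], we find productions for Y where '/' is in the predict set (PREDICT(N → α) = (FIRST(α) \ {ε}) ∪ (FOLLOW(N) if α ⇒* ε)).

Relevant sets:
  FIRST(P) = { 'c', 'y' }

Y → c Y: PREDICT = { 'c' }
Y → P: PREDICT = { 'c', 'y' }

M[Y, '/'] is empty (no production applies)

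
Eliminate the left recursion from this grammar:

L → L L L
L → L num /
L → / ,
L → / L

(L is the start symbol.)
L → / , L'
L → / L L'
L' → L L L'
L' → num / L'
L' → ε

L is directly left-recursive. The standard transformation for
  A → A α₁ | ... | A α_m | β₁ | ... | β_n
is
  A  → β₁ A' | ... | β_n A'
  A' → α₁ A' | ... | α_m A' | ε

L → / , becomes L → / , L'
L → / L becomes L → / L L'
L → L L L becomes L' → L L L'
L → L num / becomes L' → num / L'
Add L' → ε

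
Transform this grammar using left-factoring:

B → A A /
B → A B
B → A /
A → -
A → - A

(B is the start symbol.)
Left-factoring transforms A → αβ₁ | αβ₂ into A → αA' and A' → β₁ | β₂
(α is the longest common prefix among the alternatives). Repeat until
no nonterminal has two alternatives with a common prefix.

Round 1: B has alternatives sharing prefix 'A'. Introduce B': B → A B'
  Add: B' → A /
  Add: B' → B
  Add: B' → /

Round 2: A has alternatives sharing prefix '-'. Introduce A': A → - A'
  Add: A' → ε
  Add: A' → A

No remaining common prefixes — done.

Resulting grammar:
B → A B'
B' → A /
B' → B
B' → /
A → - A'
A' → ε
A' → A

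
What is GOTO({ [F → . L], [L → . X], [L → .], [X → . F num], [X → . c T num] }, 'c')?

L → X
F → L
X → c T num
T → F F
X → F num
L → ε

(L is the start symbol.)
{ [F → . L], [L → . X], [L → .], [T → . F F], [X → . F num], [X → . c T num], [X → c . T num] }

GOTO(I, 'c') = CLOSURE({ [A → αX.β] : [A → α.Xβ] ∈ I, X = 'c' })

Items with dot before 'c', with the dot advanced:
  [X → . c T num] → [X → c . T num]
Closure of the advanced items:
  [X → c . T num] has the dot before T: add [T → . F F]
  [T → . F F] has the dot before F: add [F → . L]
  [F → . L] has the dot before L: add [L → . X], [L → .]
  [L → . X] has the dot before X: add [X → . c T num], [X → . F num]

GOTO = { [F → . L], [L → . X], [L → .], [T → . F F], [X → . F num], [X → . c T num], [X → c . T num] }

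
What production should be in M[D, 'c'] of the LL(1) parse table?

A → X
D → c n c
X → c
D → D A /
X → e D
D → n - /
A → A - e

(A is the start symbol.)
To find M[D, 'c'], we find productions for D where 'c' is in the predict set (PREDICT(N → α) = (FIRST(α) \ {ε}) ∪ (FOLLOW(N) if α ⇒* ε)).

Relevant sets:
  FIRST(D) = { 'c', 'n' }

D → c n c: PREDICT = { 'c' }
  'c' is in predict set, so this production goes in M[D, 'c']
D → D A /: PREDICT = { 'c', 'n' }
  'c' is in predict set, so this production goes in M[D, 'c']
D → n - /: PREDICT = { 'n' }

M[D, 'c'] = D → c n c, D → D A /  (a multiply-defined cell — the grammar is not LL(1))

Answer: D → c n c, D → D A /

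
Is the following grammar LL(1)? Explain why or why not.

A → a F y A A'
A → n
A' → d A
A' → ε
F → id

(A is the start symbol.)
No. Predict set conflict for A': { 'd' }

A grammar is LL(1) if for each non-terminal N with multiple productions, the predict sets of those productions are pairwise disjoint, where PREDICT(N → α) = (FIRST(α) \ {ε}) ∪ (FOLLOW(N) if α ⇒* ε).

Relevant sets:
  FOLLOW(A') = { $, 'd' }

For A:
  PREDICT(A → a F y A A') = { 'a' }
  PREDICT(A → n) = { 'n' }
For A':
  PREDICT(A' → d A) = { 'd' }
  PREDICT(A' → ε) = { $, 'd' }
F has a single production, so nothing to check there.

Conflict found: Predict set conflict for A': { 'd' }
The grammar is NOT LL(1).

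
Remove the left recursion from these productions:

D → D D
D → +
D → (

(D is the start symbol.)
D is directly left-recursive. The standard transformation for
  A → A α₁ | ... | A α_m | β₁ | ... | β_n
is
  A  → β₁ A' | ... | β_n A'
  A' → α₁ A' | ... | α_m A' | ε

D → + becomes D → + D'
D → ( becomes D → ( D'
D → D D becomes D' → D D'
Add D' → ε

Resulting grammar:
D → + D'
D → ( D'
D' → D D'
D' → ε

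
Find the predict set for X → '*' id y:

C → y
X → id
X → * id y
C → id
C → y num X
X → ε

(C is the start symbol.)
PREDICT(X → '*' id y) = (FIRST(RHS) \ {ε}) ∪ (FOLLOW(X) if ε ∈ FIRST(RHS), i.e. RHS ⇒* ε)
FIRST('*' id y) = { '*' }
ε ∉ FIRST('*' id y), so FOLLOW(X) is not added.
PREDICT(X → '*' id y) = { '*' }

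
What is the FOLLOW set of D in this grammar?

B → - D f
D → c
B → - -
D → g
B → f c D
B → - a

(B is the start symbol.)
In B → - D f: D is followed by f, add FIRST(f) \ {ε} = { 'f' }
In B → f c D: D is at the end, add FOLLOW(B)

The FOLLOW sets referred to above (computed the same way, to a fixed point):
  FOLLOW(B) = { $ }

Taking the union: FOLLOW(D) = { $, 'f' }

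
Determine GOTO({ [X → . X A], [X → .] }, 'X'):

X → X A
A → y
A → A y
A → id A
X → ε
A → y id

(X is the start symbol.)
GOTO(I, 'X') = CLOSURE({ [A → αX.β] : [A → α.Xβ] ∈ I, X = 'X' })

Items with dot before 'X', with the dot advanced:
  [X → . X A] → [X → X . A]
Closure of the advanced items:
  [X → X . A] has the dot before A: add [A → . y], [A → . A y], [A → . id A], [A → . y id]

GOTO = { [A → . A y], [A → . id A], [A → . y id], [A → . y], [X → X . A] }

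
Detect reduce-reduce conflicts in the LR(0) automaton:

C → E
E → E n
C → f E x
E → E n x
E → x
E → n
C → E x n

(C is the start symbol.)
No reduce-reduce conflicts

A reduce-reduce conflict occurs when an LR(0) state has two complete items [A → α .] and [B → β .] — both call for a reduction, and with no lookahead the parser cannot choose between them.

Augment with C' → C and build the canonical LR(0) collection (I0 = CLOSURE({[C' → . C]}), then GOTO on every symbol after a dot until no new states appear). It has 12 states:
  I0: { [C → . E x n], [C → . E], [C → . f E x], [C' → . C], [E → . E n x], [E → . E n], [E → . n], [E → . x] }  — shift
  I1: { [C' → C .] }  — accept
  I2: { [C → E . x n], [C → E .], [E → E . n x], [E → E . n] }  — shift, reduce
  I3: { [C → f . E x], [E → . E n x], [E → . E n], [E → . n], [E → . x] }  — shift
  I4: { [E → n .] }  — reduce
  I5: { [E → x .] }  — reduce
  I6: { [C → f E . x], [E → E . n x], [E → E . n] }  — shift
  I7: { [E → E n . x], [E → E n .] }  — shift, reduce
  I8: { [C → f E x .] }  — reduce
  I9: { [E → E n x .] }  — reduce
  I10: { [C → E x . n] }  — shift
  I11: { [C → E x n .] }  — reduce

No state contains more than one complete item.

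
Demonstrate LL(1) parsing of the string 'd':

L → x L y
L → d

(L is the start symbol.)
LL(1) parsing maintains a stack (initially the start symbol over $) and the input. At each step: if the stack top is a terminal, match it against the current input token; if it is a non-terminal N, replace it with the RHS of M[N, lookahead] (the unique production whose predict set contains the lookahead).

Stack is shown with the top on the left.

Stack  Input  Action
--------------------
L $    d $    output L → d
d $    d $    match 'd'
$      $      accept

The string is accepted.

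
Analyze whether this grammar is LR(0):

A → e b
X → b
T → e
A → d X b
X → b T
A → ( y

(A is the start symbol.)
A grammar is LR(0) if no state in the canonical LR(0) collection has:
  - both a shift item (dot before a terminal) and a complete item (shift-reduce conflict), or
  - two or more complete items (reduce-reduce conflict; the accept item [A' → A .] counts as a complete item here).

Augment with A' → A and build the canonical LR(0) collection (I0 = CLOSURE({[A' → . A]}), then GOTO on every symbol after a dot until no new states appear). It has 12 states:
  I0: { [A → . ( y], [A → . d X b], [A → . e b], [A' → . A] }  — shift
  I1: { [A → ( . y] }  — shift
  I2: { [A' → A .] }  — accept
  I3: { [A → d . X b], [X → . b T], [X → . b] }  — shift
  I4: { [A → e . b] }  — shift
  I5: { [A → e b .] }  — reduce
  I6: { [A → d X . b] }  — shift
  I7: { [T → . e], [X → b . T], [X → b .] }  — shift, reduce
  I8: { [X → b T .] }  — reduce
  I9: { [T → e .] }  — reduce
  I10: { [A → d X b .] }  — reduce
  I11: { [A → ( y .] }  — reduce

Conflict in state I7:
  Shift-reduce conflict between [X → b .] and [T → . e]
So the grammar is NOT LR(0).

Answer: No. Shift-reduce conflict between [X → b .] and [T → . e]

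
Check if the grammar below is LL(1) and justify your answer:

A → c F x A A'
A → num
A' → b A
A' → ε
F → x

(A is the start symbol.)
No. Predict set conflict for A': { 'b' }

Relevant sets:
  FOLLOW(A') = { $, 'b' }

For A:
  PREDICT(A → c F x A A') = { 'c' }
  PREDICT(A → num) = { 'num' }
For A':
  PREDICT(A' → b A) = { 'b' }
  PREDICT(A' → ε) = { $, 'b' }
F has a single production, so nothing to check there.

Conflict found: Predict set conflict for A': { 'b' }
The grammar is NOT LL(1).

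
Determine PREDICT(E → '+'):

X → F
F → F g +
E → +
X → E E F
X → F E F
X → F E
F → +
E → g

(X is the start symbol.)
{ '+' }

PREDICT(E → '+') = (FIRST(RHS) \ {ε}) ∪ (FOLLOW(E) if ε ∈ FIRST(RHS), i.e. RHS ⇒* ε)
FIRST('+') = { '+' }
ε ∉ FIRST('+'), so FOLLOW(E) is not added.
PREDICT(E → '+') = { '+' }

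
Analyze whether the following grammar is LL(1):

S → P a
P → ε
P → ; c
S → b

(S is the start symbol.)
A grammar is LL(1) if for each non-terminal N with multiple productions, the predict sets of those productions are pairwise disjoint, where PREDICT(N → α) = (FIRST(α) \ {ε}) ∪ (FOLLOW(N) if α ⇒* ε).

Relevant sets:
  FIRST(P) = { ';', ε }
  FOLLOW(P) = { 'a' }

For S:
  PREDICT(S → P a) = { ';', 'a' }
  PREDICT(S → b) = { 'b' }
For P:
  PREDICT(P → ε) = { 'a' }
  PREDICT(P → ';' c) = { ';' }

All predict sets are disjoint. The grammar IS LL(1).

Answer: Yes, the grammar is LL(1).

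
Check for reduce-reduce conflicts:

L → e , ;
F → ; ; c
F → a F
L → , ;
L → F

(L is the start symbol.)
Augment with L' → L and build the canonical LR(0) collection (I0 = CLOSURE({[L' → . L]}), then GOTO on every symbol after a dot until no new states appear). It has 13 states:
  I0: { [F → . ; ; c], [F → . a F], [L → . , ;], [L → . F], [L → . e , ;], [L' → . L] }  — shift
  I1: { [L → , . ;] }  — shift
  I2: { [F → ; . ; c] }  — shift
  I3: { [L → F .] }  — reduce
  I4: { [L' → L .] }  — accept
  I5: { [F → . ; ; c], [F → . a F], [F → a . F] }  — shift
  I6: { [L → e . , ;] }  — shift
  I7: { [L → e , . ;] }  — shift
  I8: { [L → e , ; .] }  — reduce
  I9: { [F → a F .] }  — reduce
  I10: { [F → ; ; . c] }  — shift
  I11: { [F → ; ; c .] }  — reduce
  I12: { [L → , ; .] }  — reduce

No state contains more than one complete item.

Answer: No reduce-reduce conflicts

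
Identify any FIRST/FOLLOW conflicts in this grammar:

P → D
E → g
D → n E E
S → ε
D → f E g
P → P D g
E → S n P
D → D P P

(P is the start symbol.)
No FIRST/FOLLOW conflicts.

A FIRST/FOLLOW conflict occurs when a non-terminal N has a nullable alternative N → β (β ⇒* ε) and another alternative N → α with FIRST(α) ∩ FOLLOW(N) ≠ ∅: on such a lookahead the parser cannot decide between expanding α and letting N vanish via β.

Nullable non-terminals: S.
S has a nullable alternative but only one production, so nothing to check.

D, E, P have no nullable alternative, so no FIRST/FOLLOW check is needed there.

No FIRST/FOLLOW conflicts found.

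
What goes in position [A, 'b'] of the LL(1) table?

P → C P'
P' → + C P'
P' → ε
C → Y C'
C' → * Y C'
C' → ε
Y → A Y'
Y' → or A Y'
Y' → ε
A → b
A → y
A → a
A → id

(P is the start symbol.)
A → b

To find M[A, 'b'], we find productions for A where 'b' is in the predict set (PREDICT(N → α) = (FIRST(α) \ {ε}) ∪ (FOLLOW(N) if α ⇒* ε)).

A → b: PREDICT = { 'b' }
  'b' is in predict set, so this production goes in M[A, 'b']
A → y: PREDICT = { 'y' }
A → a: PREDICT = { 'a' }
A → id: PREDICT = { 'id' }

M[A, 'b'] = A → b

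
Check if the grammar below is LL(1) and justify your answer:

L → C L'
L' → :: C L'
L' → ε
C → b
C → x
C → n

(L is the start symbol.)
A grammar is LL(1) if for each non-terminal N with multiple productions, the predict sets of those productions are pairwise disjoint, where PREDICT(N → α) = (FIRST(α) \ {ε}) ∪ (FOLLOW(N) if α ⇒* ε).

Relevant sets:
  FOLLOW(L') = { $ }

For L':
  PREDICT(L' → :: C L') = { '::' }
  PREDICT(L' → ε) = { $ }
For C:
  PREDICT(C → b) = { 'b' }
  PREDICT(C → x) = { 'x' }
  PREDICT(C → n) = { 'n' }
L has a single production, so nothing to check there.

All predict sets are disjoint. The grammar IS LL(1).

Answer: Yes, the grammar is LL(1).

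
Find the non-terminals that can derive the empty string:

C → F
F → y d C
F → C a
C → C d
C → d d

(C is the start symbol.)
None

A non-terminal is nullable if it can derive ε (the empty string): either it has an ε-production, or it has a production whose right-hand side consists entirely of nullable non-terminals.

There are no ε-productions, so no non-terminal can derive ε.
No non-terminals are nullable.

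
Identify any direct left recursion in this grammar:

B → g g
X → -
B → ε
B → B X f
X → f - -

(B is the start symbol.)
Direct left recursion occurs when N → N α for some non-terminal N (the right-hand side begins with the left-hand side itself).

B → g g: starts with g
X → -: starts with '-'
B → ε: starts with ε
B → B X f: LEFT RECURSIVE (starts with B)
X → f - -: starts with f

The grammar has direct left recursion on: B.

Answer: Yes, B is left-recursive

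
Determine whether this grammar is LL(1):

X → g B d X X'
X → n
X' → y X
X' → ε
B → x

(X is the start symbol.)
No. Predict set conflict for X': { 'y' }

Relevant sets:
  FOLLOW(X') = { $, 'y' }

For X:
  PREDICT(X → g B d X X') = { 'g' }
  PREDICT(X → n) = { 'n' }
For X':
  PREDICT(X' → y X) = { 'y' }
  PREDICT(X' → ε) = { $, 'y' }
B has a single production, so nothing to check there.

Conflict found: Predict set conflict for X': { 'y' }
The grammar is NOT LL(1).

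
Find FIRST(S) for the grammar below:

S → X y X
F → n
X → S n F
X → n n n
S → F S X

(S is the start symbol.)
{ 'n' }

To compute FIRST(S), examine every production with S on the left-hand side, reading each right-hand side left to right until a non-nullable symbol is reached.

FIRST sets of the other non-terminals involved (by the same procedure, iterated to a fixed point):
  FIRST(X) = { 'n' }
  FIRST(F) = { 'n' }

From S → X y X:
  - X is a non-terminal: add FIRST(X) \ {ε} = { 'n' }
    X is not nullable, so stop
From S → F S X:
  - F is a non-terminal: add FIRST(F) \ {ε} = { 'n' }
    F is not nullable, so stop

Collecting: FIRST(S) = { 'n' }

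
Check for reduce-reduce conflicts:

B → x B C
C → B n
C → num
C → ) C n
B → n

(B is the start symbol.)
No reduce-reduce conflicts

A reduce-reduce conflict occurs when an LR(0) state has two complete items [A → α .] and [B → β .] — both call for a reduction, and with no lookahead the parser cannot choose between them.

Augment with B' → B and build the canonical LR(0) collection (I0 = CLOSURE({[B' → . B]}), then GOTO on every symbol after a dot until no new states appear). It has 12 states:
  I0: { [B → . n], [B → . x B C], [B' → . B] }  — shift
  I1: { [B' → B .] }  — accept
  I2: { [B → n .] }  — reduce
  I3: { [B → . n], [B → . x B C], [B → x . B C] }  — shift
  I4: { [B → . n], [B → . x B C], [B → x B . C], [C → . ) C n], [C → . B n], [C → . num] }  — shift
  I5: { [B → . n], [B → . x B C], [C → ) . C n], [C → . ) C n], [C → . B n], [C → . num] }  — shift
  I6: { [C → B . n] }  — shift
  I7: { [B → x B C .] }  — reduce
  I8: { [C → num .] }  — reduce
  I9: { [C → B n .] }  — reduce
  I10: { [C → ) C . n] }  — shift
  I11: { [C → ) C n .] }  — reduce

No state contains more than one complete item.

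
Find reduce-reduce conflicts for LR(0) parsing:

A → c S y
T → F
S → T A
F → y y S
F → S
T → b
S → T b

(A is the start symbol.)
Augment with A' → A and build the canonical LR(0) collection (I0 = CLOSURE({[A' → . A]}), then GOTO on every symbol after a dot until no new states appear). It has 13 states:
  I0: { [A → . c S y], [A' → . A] }  — shift
  I1: { [A' → A .] }  — accept
  I2: { [A → c . S y], [F → . S], [F → . y y S], [S → . T A], [S → . T b], [T → . F], [T → . b] }  — shift
  I3: { [T → F .] }  — reduce
  I4: { [A → c S . y], [F → S .] }  — shift, reduce
  I5: { [A → . c S y], [S → T . A], [S → T . b] }  — shift
  I6: { [T → b .] }  — reduce
  I7: { [F → y . y S] }  — shift
  I8: { [F → . S], [F → . y y S], [F → y y . S], [S → . T A], [S → . T b], [T → . F], [T → . b] }  — shift
  I9: { [F → S .], [F → y y S .] }  — 2 reduces
  I10: { [S → T A .] }  — reduce
  I11: { [S → T b .] }  — reduce
  I12: { [A → c S y .] }  — reduce

I9 contains complete items [F → S .], [F → y y S .] — reduce-reduce conflict.

Answer: Yes — I9: [F → S .] vs [F → y y S .]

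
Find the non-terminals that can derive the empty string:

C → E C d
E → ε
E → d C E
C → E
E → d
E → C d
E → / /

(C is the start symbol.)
{ 'C', 'E' }

A non-terminal is nullable if it can derive ε (the empty string): either it has an ε-production, or it has a production whose right-hand side consists entirely of nullable non-terminals.

ε-productions: E → ε
So E is immediately nullable.
C → E: every symbol on the right is nullable, so C is nullable too.
Every non-terminal is now nullable.
Nullable = { 'C', 'E' }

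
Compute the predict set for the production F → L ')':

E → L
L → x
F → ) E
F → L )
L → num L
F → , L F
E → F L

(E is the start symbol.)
PREDICT(F → L ')') = (FIRST(RHS) \ {ε}) ∪ (FOLLOW(F) if ε ∈ FIRST(RHS), i.e. RHS ⇒* ε)
FIRST(L) = { 'num', 'x' }
FIRST(L ')') = { 'num', 'x' }
ε ∉ FIRST(L ')'), so FOLLOW(F) is not added.
PREDICT(F → L ')') = { 'num', 'x' }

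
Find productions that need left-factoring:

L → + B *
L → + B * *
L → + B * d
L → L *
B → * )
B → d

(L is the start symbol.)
Yes, L has productions with common prefix '+ B *'

Left-factoring is needed when two productions for the same non-terminal
share a common prefix on the right-hand side.

Productions for L:
  L → + B *
  L → + B * *
  L → + B * d
  L → L *
Productions for B:
  B → * )
  B → d

Found common prefix '+ B *' in productions for L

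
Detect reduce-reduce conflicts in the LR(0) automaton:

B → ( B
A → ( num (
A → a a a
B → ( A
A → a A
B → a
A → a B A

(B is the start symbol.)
Yes — I11: [A → a a a .] vs [B → a .]

Augment with B' → B and build the canonical LR(0) collection (I0 = CLOSURE({[B' → . B]}), then GOTO on every symbol after a dot until no new states appear). It has 17 states:
  I0: { [B → . ( A], [B → . ( B], [B → . a], [B' → . B] }  — shift
  I1: { [A → . ( num (], [A → . a A], [A → . a B A], [A → . a a a], [B → ( . A], [B → ( . B], [B → . ( A], [B → . ( B], [B → . a] }  — shift
  I2: { [B' → B .] }  — accept
  I3: { [B → a .] }  — reduce
  I4: { [A → ( . num (], [A → . ( num (], [A → . a A], [A → . a B A], [A → . a a a], [B → ( . A], [B → ( . B], [B → . ( A], [B → . ( B], [B → . a] }  — shift
  I5: { [B → ( A .] }  — reduce
  I6: { [B → ( B .] }  — reduce
  I7: { [A → . ( num (], [A → . a A], [A → . a B A], [A → . a a a], [A → a . A], [A → a . B A], [A → a . a a], [B → . ( A], [B → . ( B], [B → . a], [B → a .] }  — shift, reduce
  I8: { [A → a A .] }  — reduce
  I9: { [A → . ( num (], [A → . a A], [A → . a B A], [A → . a a a], [A → a B . A] }  — shift
  I10: { [A → . ( num (], [A → . a A], [A → . a B A], [A → . a a a], [A → a . A], [A → a . B A], [A → a . a a], [A → a a . a], [B → . ( A], [B → . ( B], [B → . a], [B → a .] }  — shift, reduce
  I11: { [A → . ( num (], [A → . a A], [A → . a B A], [A → . a a a], [A → a . A], [A → a . B A], [A → a . a a], [A → a a . a], [A → a a a .], [B → . ( A], [B → . ( B], [B → . a], [B → a .] }  — shift, 2 reduces
  I12: { [A → ( . num (] }  — shift
  I13: { [A → a B A .] }  — reduce
  I14: { [A → . ( num (], [A → . a A], [A → . a B A], [A → . a a a], [A → a . A], [A → a . B A], [A → a . a a], [B → . ( A], [B → . ( B], [B → . a] }  — shift
  I15: { [A → ( num . (] }  — shift
  I16: { [A → ( num ( .] }  — reduce

I11 contains complete items [A → a a a .], [B → a .] — reduce-reduce conflict.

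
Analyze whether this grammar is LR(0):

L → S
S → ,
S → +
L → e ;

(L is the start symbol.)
Yes, the grammar is LR(0)

A grammar is LR(0) if no state in the canonical LR(0) collection has:
  - both a shift item (dot before a terminal) and a complete item (shift-reduce conflict), or
  - two or more complete items (reduce-reduce conflict; the accept item [L' → L .] counts as a complete item here).

Augment with L' → L and build the canonical LR(0) collection (I0 = CLOSURE({[L' → . L]}), then GOTO on every symbol after a dot until no new states appear). It has 7 states:
  I0: { [L → . S], [L → . e ;], [L' → . L], [S → . +], [S → . ,] }  — shift
  I1: { [S → + .] }  — reduce
  I2: { [S → , .] }  — reduce
  I3: { [L' → L .] }  — accept
  I4: { [L → S .] }  — reduce
  I5: { [L → e . ;] }  — shift
  I6: { [L → e ; .] }  — reduce

Every state is either a pure shift/goto state or contains exactly one complete item and nothing to shift — no conflicts. The grammar is LR(0).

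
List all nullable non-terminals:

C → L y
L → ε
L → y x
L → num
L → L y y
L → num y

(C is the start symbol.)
{ 'L' }

A non-terminal is nullable if it can derive ε (the empty string): either it has an ε-production, or it has a production whose right-hand side consists entirely of nullable non-terminals.

ε-productions: L → ε
So L is immediately nullable.
No further non-terminal can be added: every production for the remaining non-terminals contains a terminal or a non-nullable non-terminal.
Nullable = { 'L' }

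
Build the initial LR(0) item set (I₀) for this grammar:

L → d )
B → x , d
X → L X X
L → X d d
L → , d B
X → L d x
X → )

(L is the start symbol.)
{ [L → . , d B], [L → . X d d], [L → . d )], [L' → . L], [X → . )], [X → . L X X], [X → . L d x] }

First, augment the grammar with L' → L
I₀ = CLOSURE({ [L' → . L] }):
  [L' → . L] has the dot before L: add [L → . d )], [L → . X d d], [L → . , d B]
  [L → . X d d] has the dot before X: add [X → . L X X], [X → . L d x], [X → . )]
No further items can be added.

I₀ = { [L → . , d B], [L → . X d d], [L → . d )], [L' → . L], [X → . )], [X → . L X X], [X → . L d x] }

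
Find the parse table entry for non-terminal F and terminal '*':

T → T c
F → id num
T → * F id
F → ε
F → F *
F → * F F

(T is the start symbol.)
F → ε, F → F *, F → * F F

To find M[F, '*'], we find productions for F where '*' is in the predict set (PREDICT(N → α) = (FIRST(α) \ {ε}) ∪ (FOLLOW(N) if α ⇒* ε)).

Relevant sets:
  FIRST(F) = { '*', 'id', ε }
  FOLLOW(F) = { '*', 'id' }

F → id num: PREDICT = { 'id' }
F → ε: PREDICT = { '*', 'id' }
  '*' is in predict set, so this production goes in M[F, '*']
F → F *: PREDICT = { '*', 'id' }
  '*' is in predict set, so this production goes in M[F, '*']
F → * F F: PREDICT = { '*' }
  '*' is in predict set, so this production goes in M[F, '*']

M[F, '*'] = F → ε, F → F *, F → * F F  (a multiply-defined cell — the grammar is not LL(1))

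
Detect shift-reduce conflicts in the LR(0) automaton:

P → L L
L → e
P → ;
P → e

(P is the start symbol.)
No shift-reduce conflicts

A shift-reduce conflict occurs when an LR(0) state has both:
  - a complete (reduce) item [A → α .] (dot at the end), and
  - a shift item [B → β . c γ] (dot before a terminal).

Augment with P' → P and build the canonical LR(0) collection (I0 = CLOSURE({[P' → . P]}), then GOTO on every symbol after a dot until no new states appear). It has 7 states:
  I0: { [L → . e], [P → . ;], [P → . L L], [P → . e], [P' → . P] }  — shift
  I1: { [P → ; .] }  — reduce
  I2: { [L → . e], [P → L . L] }  — shift
  I3: { [P' → P .] }  — accept
  I4: { [L → e .], [P → e .] }  — 2 reduces
  I5: { [P → L L .] }  — reduce
  I6: { [L → e .] }  — reduce

No state contains both a complete item and a shift item.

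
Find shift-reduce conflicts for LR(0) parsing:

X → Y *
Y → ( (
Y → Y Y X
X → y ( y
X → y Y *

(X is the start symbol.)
Augment with X' → X and build the canonical LR(0) collection (I0 = CLOSURE({[X' → . X]}), then GOTO on every symbol after a dot until no new states appear). It has 14 states:
  I0: { [X → . Y *], [X → . y ( y], [X → . y Y *], [X' → . X], [Y → . ( (], [Y → . Y Y X] }  — shift
  I1: { [Y → ( . (] }  — shift
  I2: { [X' → X .] }  — accept
  I3: { [X → Y . *], [Y → . ( (], [Y → . Y Y X], [Y → Y . Y X] }  — shift
  I4: { [X → y . ( y], [X → y . Y *], [Y → . ( (], [Y → . Y Y X] }  — shift
  I5: { [X → y ( . y], [Y → ( . (] }  — shift
  I6: { [X → y Y . *], [Y → . ( (], [Y → . Y Y X], [Y → Y . Y X] }  — shift
  I7: { [X → y Y * .] }  — reduce
  I8: { [X → . Y *], [X → . y ( y], [X → . y Y *], [Y → . ( (], [Y → . Y Y X], [Y → Y . Y X], [Y → Y Y . X] }  — shift
  I9: { [Y → Y Y X .] }  — reduce
  I10: { [X → . Y *], [X → . y ( y], [X → . y Y *], [X → Y . *], [Y → . ( (], [Y → . Y Y X], [Y → Y . Y X], [Y → Y Y . X] }  — shift
  I11: { [X → Y * .] }  — reduce
  I12: { [Y → ( ( .] }  — reduce
  I13: { [X → y ( y .] }  — reduce

No state contains both a complete item and a shift item.

Answer: No shift-reduce conflicts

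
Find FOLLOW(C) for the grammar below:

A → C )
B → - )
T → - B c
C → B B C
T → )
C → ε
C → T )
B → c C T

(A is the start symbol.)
{ ')', '-' }

In A → C ): C is followed by ')', add FIRST(')') \ {ε} = { ')' }
In C → B B C: C is at the end; this adds FOLLOW(C) to itself — nothing new
In B → c C T: C is followed by T, add FIRST(T) \ {ε} = { ')', '-' }

Taking the union: FOLLOW(C) = { ')', '-' }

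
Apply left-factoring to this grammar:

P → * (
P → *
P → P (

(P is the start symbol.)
P → * P'
P' → (
P' → ε
P → P (

Left-factoring transforms A → αβ₁ | αβ₂ into A → αA' and A' → β₁ | β₂
(α is the longest common prefix among the alternatives). Repeat until
no nonterminal has two alternatives with a common prefix.

Round 1: P has alternatives sharing prefix '*'. Introduce P': P → * P'
  Add: P' → (
  Add: P' → ε

No remaining common prefixes — done.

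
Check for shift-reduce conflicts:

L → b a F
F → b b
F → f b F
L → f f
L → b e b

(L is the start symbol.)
Augment with L' → L and build the canonical LR(0) collection (I0 = CLOSURE({[L' → . L]}), then GOTO on every symbol after a dot until no new states appear). It has 14 states:
  I0: { [L → . b a F], [L → . b e b], [L → . f f], [L' → . L] }  — shift
  I1: { [L' → L .] }  — accept
  I2: { [L → b . a F], [L → b . e b] }  — shift
  I3: { [L → f . f] }  — shift
  I4: { [L → f f .] }  — reduce
  I5: { [F → . b b], [F → . f b F], [L → b a . F] }  — shift
  I6: { [L → b e . b] }  — shift
  I7: { [L → b e b .] }  — reduce
  I8: { [L → b a F .] }  — reduce
  I9: { [F → b . b] }  — shift
  I10: { [F → f . b F] }  — shift
  I11: { [F → . b b], [F → . f b F], [F → f b . F] }  — shift
  I12: { [F → f b F .] }  — reduce
  I13: { [F → b b .] }  — reduce

No state contains both a complete item and a shift item.

Answer: No shift-reduce conflicts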